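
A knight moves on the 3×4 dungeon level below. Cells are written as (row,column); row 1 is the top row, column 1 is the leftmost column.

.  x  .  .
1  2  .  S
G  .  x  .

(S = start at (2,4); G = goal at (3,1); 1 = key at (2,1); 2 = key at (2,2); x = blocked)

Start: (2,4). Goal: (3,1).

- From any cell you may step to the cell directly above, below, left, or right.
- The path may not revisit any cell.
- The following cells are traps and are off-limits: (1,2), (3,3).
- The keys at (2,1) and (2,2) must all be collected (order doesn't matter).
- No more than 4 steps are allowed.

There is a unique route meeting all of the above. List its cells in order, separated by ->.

(2,4) -> (2,3) -> (2,2) -> (2,1) -> (3,1)

The 4-move cap with required stops at (2,1), (2,2) leaves no slack for detours.
Route from (2,4): left 3 to (2,1), down 1 to (3,1) — 4 moves in all.
Check: all required cells visited; 4 ≤ 4 moves.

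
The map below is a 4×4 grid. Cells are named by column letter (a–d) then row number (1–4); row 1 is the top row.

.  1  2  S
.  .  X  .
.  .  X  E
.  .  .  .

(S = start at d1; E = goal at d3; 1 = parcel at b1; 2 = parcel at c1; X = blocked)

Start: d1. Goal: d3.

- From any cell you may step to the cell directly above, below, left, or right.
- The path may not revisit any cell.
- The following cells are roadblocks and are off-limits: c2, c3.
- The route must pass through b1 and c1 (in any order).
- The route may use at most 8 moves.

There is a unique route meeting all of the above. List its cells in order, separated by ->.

d1 -> c1 -> b1 -> b2 -> b3 -> b4 -> c4 -> d4 -> d3

Any route must reach b1 and c1 and still end at d3 within 8 moves, so the order of the required stops is forced.
Route from d1: left 2 to b1, down 3 to b4, right 2 to d4, up 1 to d3 — 8 moves in all.
Check: all required cells visited; 8 ≤ 8 moves.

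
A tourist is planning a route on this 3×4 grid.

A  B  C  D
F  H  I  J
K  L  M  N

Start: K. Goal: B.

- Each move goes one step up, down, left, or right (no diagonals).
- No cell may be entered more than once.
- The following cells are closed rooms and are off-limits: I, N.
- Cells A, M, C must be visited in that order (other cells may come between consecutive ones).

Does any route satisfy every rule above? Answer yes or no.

M must be visited but has only one open neighbour (L), and it is neither the start nor the goal — the route would have to enter and leave through L, re-entering it.

no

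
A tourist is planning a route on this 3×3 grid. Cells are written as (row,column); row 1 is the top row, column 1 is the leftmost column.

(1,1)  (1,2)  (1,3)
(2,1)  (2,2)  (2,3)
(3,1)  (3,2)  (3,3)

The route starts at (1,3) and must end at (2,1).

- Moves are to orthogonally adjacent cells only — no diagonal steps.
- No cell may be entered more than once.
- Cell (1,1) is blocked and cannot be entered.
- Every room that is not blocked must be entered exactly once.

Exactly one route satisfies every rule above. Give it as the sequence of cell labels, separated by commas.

Need to visit all 8 open cells exactly once, starting at (1,3) and ending at (2,1).
Route from (1,3): left to (1,2), down to (2,2), right to (2,3), down to (3,3), 2× left (reaching (3,1)), up to (2,1) — 7 moves in all.
Check: all 8 open cells covered.

(1,3), (1,2), (2,2), (2,3), (3,3), (3,2), (3,1), (2,1)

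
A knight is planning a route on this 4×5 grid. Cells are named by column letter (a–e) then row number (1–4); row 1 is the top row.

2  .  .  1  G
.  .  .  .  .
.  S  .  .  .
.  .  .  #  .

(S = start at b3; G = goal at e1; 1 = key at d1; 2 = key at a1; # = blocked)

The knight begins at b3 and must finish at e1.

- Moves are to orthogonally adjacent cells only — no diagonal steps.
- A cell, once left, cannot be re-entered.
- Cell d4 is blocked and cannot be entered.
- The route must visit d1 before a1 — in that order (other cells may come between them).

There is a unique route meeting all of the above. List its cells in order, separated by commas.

The waypoints must appear in the order d1, a1, with no cell reused.
Route from b3: up to b2, 2× right (reaching d2), up to d1, 3× left (reaching a1), 3× down (reaching a4), 2× right (reaching c4), up to c3, 2× right (reaching e3), 2× up (reaching e1) — 17 moves in all.
Check: order respected (1 at step 4, 2 at step 7).

b3, b2, c2, d2, d1, c1, b1, a1, a2, a3, a4, b4, c4, c3, d3, e3, e2, e1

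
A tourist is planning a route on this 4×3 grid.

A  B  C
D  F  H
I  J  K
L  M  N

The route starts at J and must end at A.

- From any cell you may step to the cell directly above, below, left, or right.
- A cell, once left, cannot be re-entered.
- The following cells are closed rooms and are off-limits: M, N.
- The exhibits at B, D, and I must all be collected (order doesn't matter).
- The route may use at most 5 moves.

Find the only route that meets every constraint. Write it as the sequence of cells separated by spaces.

J I D F B A

The 5-move cap with required stops at B, D, I leaves no slack for detours.
Route from J: left to I, up to D, right to F, up to B, left to A — 5 moves in all.
Check: all required cells visited; 5 ≤ 5 moves.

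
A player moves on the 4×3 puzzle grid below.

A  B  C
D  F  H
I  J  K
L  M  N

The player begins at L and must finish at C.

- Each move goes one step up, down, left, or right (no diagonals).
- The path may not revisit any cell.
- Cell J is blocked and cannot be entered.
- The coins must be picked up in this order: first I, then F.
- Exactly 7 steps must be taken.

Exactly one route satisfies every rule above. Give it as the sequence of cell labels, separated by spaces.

The waypoints must appear in the order I, F, with no cell reused.
Route from L: up 3 to A, right 1 to B, down 1 to F, right 1 to H, up 1 to C — 7 moves in all.
Check: order respected (I at step 1, F at step 5); 7 moves as required.

L I D A B F H C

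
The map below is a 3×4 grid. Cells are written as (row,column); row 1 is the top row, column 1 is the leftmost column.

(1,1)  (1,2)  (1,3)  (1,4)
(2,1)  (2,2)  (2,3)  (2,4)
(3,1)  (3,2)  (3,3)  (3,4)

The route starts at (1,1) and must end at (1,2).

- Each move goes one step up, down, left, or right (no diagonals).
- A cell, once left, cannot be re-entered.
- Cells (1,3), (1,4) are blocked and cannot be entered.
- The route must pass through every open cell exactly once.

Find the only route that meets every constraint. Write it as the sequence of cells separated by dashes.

Need to visit all 10 open cells exactly once, starting at (1,1) and ending at (1,2).
Cell (3,1) has only two open neighbours ((2,1) and (3,2)), so the path must pass straight through it: one of those is the cell it's entered from and the other is where it exits.
Route from (1,1): 2× down (reaching (3,1)), 3× right (reaching (3,4)), up to (2,4), 2× left (reaching (2,2)), up to (1,2) — 9 moves in all.
Check: all 10 open cells covered.

(1,1) - (2,1) - (3,1) - (3,2) - (3,3) - (3,4) - (2,4) - (2,3) - (2,2) - (1,2)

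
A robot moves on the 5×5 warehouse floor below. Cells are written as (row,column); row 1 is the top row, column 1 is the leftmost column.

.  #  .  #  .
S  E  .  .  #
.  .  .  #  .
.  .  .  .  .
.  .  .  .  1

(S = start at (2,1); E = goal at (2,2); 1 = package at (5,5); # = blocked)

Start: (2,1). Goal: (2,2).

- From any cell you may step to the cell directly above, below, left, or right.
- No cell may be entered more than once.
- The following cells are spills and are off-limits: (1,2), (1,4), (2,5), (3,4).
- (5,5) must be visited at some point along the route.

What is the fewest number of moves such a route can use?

13

Any route passes through (5,5) somewhere between (2,1) and (2,2). Summing Manhattan distances along the two legs ((2,1) → (5,5) → (2,2)) gives a lower bound of 7 + 6 = 13 moves.
A route of 13 moves achieves this: (2,1) → (3,1) → (4,1) → (5,1) → (5,2) → (5,3) → (5,4) → (5,5) → (4,5) → (4,4) → (4,3) → (3,3) → (2,3) → (2,2).
Since 13 matches the lower bound, it is optimal.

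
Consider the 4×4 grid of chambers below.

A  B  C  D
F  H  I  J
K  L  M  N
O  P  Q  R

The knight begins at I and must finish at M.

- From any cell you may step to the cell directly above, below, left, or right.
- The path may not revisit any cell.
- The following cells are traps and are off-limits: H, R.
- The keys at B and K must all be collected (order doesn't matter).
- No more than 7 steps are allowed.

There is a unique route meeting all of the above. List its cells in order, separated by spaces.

I C B A F K L M

The 7-move cap with required stops at B, K leaves no slack for detours.
Route from I: up to C, 2× left (reaching A), 2× down (reaching K), 2× right (reaching M) — 7 moves in all.
Check: all required cells visited; 7 ≤ 7 moves.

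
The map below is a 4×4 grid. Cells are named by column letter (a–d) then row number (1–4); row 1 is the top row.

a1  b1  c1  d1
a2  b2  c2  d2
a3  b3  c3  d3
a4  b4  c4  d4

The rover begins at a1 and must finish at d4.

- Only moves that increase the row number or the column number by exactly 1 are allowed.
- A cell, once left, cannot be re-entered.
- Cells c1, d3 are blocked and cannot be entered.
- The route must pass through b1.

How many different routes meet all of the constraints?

A right/down-only route from a1 to d4 makes exactly 3 down-moves and 3 right-moves in some order.
With no other constraints that would be C(6,3) = 20 routes.
Split at b1 and multiply the segment counts (each segment already excludes blocked cells): a1→b1: 1; b1→d4: 3; product = 3.
That gives 3 routes.

3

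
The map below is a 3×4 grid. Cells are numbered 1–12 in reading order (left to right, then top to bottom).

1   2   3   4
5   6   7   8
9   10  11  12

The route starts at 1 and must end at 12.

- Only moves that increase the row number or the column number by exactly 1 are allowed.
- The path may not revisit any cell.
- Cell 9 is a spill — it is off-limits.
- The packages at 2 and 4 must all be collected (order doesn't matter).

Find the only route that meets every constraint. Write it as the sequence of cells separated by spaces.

Moves only go right or down, so the column and row indices never decrease.
Route from 1: right 3 to 4, down 2 to 12 — 5 moves in all.
Check: all required cells visited.

1 2 3 4 8 12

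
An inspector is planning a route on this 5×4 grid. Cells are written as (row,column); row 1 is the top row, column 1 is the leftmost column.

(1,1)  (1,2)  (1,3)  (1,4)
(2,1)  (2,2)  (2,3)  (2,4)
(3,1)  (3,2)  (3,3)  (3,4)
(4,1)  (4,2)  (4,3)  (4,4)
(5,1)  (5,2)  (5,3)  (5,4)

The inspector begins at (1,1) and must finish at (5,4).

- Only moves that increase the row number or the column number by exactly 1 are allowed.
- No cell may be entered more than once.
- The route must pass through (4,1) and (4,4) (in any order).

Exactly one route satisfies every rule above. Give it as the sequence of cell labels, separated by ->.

(1,1) -> (2,1) -> (3,1) -> (4,1) -> (4,2) -> (4,3) -> (4,4) -> (5,4)

Moves only go right or down, so the column and row indices never decrease.
Route from (1,1): down 3 to (4,1), right 3 to (4,4), down 1 to (5,4) — 7 moves in all.
Check: all required cells visited.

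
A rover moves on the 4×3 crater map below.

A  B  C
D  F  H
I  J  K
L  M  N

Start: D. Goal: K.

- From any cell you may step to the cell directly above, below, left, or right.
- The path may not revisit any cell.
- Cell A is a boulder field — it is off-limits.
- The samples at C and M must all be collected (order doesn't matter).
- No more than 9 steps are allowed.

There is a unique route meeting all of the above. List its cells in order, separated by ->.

D -> I -> L -> M -> J -> F -> B -> C -> H -> K

The budget equals the shortest possible length, so every move has to be on a shortest route through the required cells.
Route from D: 2× down (reaching L), right to M, 3× up (reaching B), right to C, 2× down (reaching K) — 9 moves in all.
Check: all required cells visited; 9 ≤ 9 moves.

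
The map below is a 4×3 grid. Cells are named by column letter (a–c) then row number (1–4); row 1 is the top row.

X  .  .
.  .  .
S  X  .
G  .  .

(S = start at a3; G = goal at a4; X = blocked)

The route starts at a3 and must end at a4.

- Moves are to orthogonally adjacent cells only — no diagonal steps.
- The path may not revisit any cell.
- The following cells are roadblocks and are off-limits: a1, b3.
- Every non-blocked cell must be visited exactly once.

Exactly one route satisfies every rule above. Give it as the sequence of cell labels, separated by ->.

a3 -> a2 -> b2 -> b1 -> c1 -> c2 -> c3 -> c4 -> b4 -> a4

Need to visit all 10 open cells exactly once, starting at a3 and ending at a4.
Cell c3 has only two open neighbours (c2 and c4), so the path must pass straight through it: one of those is the cell it's entered from and the other is where it exits.
Route from a3: up to a2, right to b2, up to b1, right to c1, 3× down (reaching c4), 2× left (reaching a4) — 9 moves in all.
Check: all 10 open cells covered.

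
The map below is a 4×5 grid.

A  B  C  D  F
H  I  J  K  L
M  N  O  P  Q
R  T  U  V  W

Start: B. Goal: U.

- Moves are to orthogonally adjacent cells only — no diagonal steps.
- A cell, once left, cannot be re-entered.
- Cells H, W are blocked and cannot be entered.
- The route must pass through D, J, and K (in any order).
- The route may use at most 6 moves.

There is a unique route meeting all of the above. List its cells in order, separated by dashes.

B - C - D - K - J - O - U

The budget equals the shortest possible length, so every move has to be on a shortest route through the required cells.
Route from B: 2× right (reaching D), down to K, left to J, 2× down (reaching U) — 6 moves in all.
Check: all required cells visited; 6 ≤ 6 moves.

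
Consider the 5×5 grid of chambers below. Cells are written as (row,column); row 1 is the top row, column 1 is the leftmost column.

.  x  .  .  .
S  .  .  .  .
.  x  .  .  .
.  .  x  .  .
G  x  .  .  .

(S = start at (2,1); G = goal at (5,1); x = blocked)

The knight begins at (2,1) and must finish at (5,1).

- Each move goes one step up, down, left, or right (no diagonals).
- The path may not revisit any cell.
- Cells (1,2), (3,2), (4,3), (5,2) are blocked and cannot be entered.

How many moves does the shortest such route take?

3

The Manhattan distance from (2,1) to (5,1) is |2−5| + |1−1| = 3, so at least 3 moves are needed.
A route of 3 moves achieves this: (2,1) → (3,1) → (4,1) → (5,1).
Since 3 matches the lower bound, it is optimal.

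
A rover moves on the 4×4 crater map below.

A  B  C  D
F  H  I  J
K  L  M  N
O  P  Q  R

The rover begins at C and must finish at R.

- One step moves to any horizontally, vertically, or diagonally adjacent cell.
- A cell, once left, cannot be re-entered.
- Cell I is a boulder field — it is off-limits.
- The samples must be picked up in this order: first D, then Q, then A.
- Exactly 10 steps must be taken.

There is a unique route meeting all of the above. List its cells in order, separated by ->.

The waypoints must appear in the order D, Q, A, with no cell reused.
Route from C: right 1 to D, down 2 to N, down-left 1 to Q, up-left 2 to F, up 1 to A, down-right 3 to R — 10 moves in all.
Check: order respected (D at step 1, Q at step 4, A at step 7); 10 moves as required.

C -> D -> J -> N -> Q -> L -> F -> A -> H -> M -> R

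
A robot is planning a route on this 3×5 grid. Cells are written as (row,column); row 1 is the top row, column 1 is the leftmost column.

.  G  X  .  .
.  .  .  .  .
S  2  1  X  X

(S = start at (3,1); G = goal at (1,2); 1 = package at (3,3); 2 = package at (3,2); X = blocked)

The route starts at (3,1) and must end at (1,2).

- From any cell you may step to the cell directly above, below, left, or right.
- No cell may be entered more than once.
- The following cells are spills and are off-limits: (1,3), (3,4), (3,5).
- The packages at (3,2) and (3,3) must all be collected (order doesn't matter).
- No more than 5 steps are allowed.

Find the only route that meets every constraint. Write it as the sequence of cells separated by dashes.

The budget equals the shortest possible length, so every move has to be on a shortest route through the required cells.
Route from (3,1): right 2 to (3,3), up 1 to (2,3), left 1 to (2,2), up 1 to (1,2) — 5 moves in all.
Check: all required cells visited; 5 ≤ 5 moves.

(3,1) - (3,2) - (3,3) - (2,3) - (2,2) - (1,2)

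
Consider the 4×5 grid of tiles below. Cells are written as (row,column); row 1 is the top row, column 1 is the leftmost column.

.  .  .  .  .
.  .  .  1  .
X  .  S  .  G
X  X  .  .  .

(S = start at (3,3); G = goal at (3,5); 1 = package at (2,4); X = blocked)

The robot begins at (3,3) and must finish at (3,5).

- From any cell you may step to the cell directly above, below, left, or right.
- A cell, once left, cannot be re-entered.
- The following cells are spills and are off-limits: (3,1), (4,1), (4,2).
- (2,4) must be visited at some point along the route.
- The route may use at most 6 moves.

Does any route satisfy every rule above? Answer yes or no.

yes

One route that works: (3,3) → (2,3) → (2,4) → (3,4) → (3,5).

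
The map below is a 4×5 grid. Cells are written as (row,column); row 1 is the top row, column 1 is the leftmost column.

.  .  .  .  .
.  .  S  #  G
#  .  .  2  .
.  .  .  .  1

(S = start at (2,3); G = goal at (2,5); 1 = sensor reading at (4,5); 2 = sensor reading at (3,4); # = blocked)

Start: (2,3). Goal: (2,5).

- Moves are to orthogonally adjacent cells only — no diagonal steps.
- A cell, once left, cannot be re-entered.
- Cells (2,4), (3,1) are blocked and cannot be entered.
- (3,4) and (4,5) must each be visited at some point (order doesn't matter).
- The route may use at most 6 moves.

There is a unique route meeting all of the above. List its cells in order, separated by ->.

The 6-move cap with required stops at (3,4), (4,5) leaves no slack for detours.
Route from (2,3): down 1 to (3,3), right 1 to (3,4), down 1 to (4,4), right 1 to (4,5), up 2 to (2,5) — 6 moves in all.
Check: all required cells visited; 6 ≤ 6 moves.

(2,3) -> (3,3) -> (3,4) -> (4,4) -> (4,5) -> (3,5) -> (2,5)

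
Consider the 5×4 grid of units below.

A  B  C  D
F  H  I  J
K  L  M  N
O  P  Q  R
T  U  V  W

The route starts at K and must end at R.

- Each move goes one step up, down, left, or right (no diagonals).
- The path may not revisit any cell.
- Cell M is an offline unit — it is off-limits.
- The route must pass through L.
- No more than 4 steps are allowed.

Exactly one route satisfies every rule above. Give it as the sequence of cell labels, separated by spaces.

The budget equals the shortest possible length, so every move has to be on a shortest route through the required cells.
Route from K: right 1 to L, down 1 to P, right 2 to R — 4 moves in all.
Check: all required cells visited; 4 ≤ 4 moves.

K L P Q R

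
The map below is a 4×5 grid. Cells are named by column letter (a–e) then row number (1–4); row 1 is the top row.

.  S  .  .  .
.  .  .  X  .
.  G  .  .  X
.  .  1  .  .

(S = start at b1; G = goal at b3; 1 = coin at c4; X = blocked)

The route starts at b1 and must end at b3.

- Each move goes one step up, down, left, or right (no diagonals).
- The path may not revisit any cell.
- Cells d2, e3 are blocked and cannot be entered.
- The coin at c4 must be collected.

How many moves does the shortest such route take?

Any route passes through c4 somewhere between b1 and b3. Summing Manhattan distances along the two legs (b1 → c4 → b3) gives a lower bound of 4 + 2 = 6 moves.
A route of 6 moves achieves this: b1 → b2 → c2 → c3 → c4 → b4 → b3.
Since 6 matches the lower bound, it is optimal.

6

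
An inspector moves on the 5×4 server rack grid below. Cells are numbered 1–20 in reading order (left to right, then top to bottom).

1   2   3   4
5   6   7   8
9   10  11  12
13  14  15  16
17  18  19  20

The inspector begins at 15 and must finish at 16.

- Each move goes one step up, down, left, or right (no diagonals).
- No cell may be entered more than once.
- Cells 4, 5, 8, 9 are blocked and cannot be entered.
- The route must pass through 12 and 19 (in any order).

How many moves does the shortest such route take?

Any route passes through 12 and 19 in some order between 15 and 16. Summing Manhattan distances along each leg and taking the cheapest ordering (15 → 19 → 12 → 16) gives a lower bound of 1 + 3 + 1 = 5 moves.
The shortest route satisfying every rule uses 7 moves: 15 → 19 → 18 → 14 → 10 → 11 → 12 → 16.
The bound of 5 isn't tight here; checking systematically, no route of length 5 through 6 satisfies every constraint, so 7 is the minimum.

7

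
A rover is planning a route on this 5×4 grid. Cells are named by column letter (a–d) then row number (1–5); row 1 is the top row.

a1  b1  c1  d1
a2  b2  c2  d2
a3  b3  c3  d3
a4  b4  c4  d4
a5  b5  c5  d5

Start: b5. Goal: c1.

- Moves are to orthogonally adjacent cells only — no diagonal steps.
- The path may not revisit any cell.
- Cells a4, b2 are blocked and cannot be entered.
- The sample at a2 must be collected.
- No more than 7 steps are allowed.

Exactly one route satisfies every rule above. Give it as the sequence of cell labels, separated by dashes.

The budget equals the shortest possible length, so every move has to be on a shortest route through the required cells.
Route from b5: 2× up (reaching b3), left to a3, 2× up (reaching a1), 2× right (reaching c1) — 7 moves in all.
Check: all required cells visited; 7 ≤ 7 moves.

b5 - b4 - b3 - a3 - a2 - a1 - b1 - c1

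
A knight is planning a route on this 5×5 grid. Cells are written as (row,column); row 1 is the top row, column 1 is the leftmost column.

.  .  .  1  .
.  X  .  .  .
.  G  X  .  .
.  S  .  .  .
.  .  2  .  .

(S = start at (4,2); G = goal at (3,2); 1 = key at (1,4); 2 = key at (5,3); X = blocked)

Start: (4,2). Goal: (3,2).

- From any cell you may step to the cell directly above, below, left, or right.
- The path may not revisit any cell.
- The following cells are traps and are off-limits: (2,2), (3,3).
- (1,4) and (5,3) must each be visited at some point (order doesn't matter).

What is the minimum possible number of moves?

13

Any route passes through (1,4) and (5,3) in some order between (4,2) and (3,2). Summing Manhattan distances along each leg and taking the cheapest ordering ((4,2) → (5,3) → (1,4) → (3,2)) gives a lower bound of 2 + 5 + 4 = 11 moves.
That bound ignores the blocked cells. Measuring each leg by the fewest moves that actually steer around them ((4,2)→(1,4): 5; (1,4)→(5,3): 5; (5,3)→(3,2): 3) raises the lower bound to 13.
A route of 13 moves exists: (4,2) → (5,2) → (5,3) → (4,3) → (4,4) → (3,4) → (2,4) → (1,4) → (1,3) → (1,2) → (1,1) → (2,1) → (3,1) → (3,2).
Since 13 matches that lower bound, it is optimal.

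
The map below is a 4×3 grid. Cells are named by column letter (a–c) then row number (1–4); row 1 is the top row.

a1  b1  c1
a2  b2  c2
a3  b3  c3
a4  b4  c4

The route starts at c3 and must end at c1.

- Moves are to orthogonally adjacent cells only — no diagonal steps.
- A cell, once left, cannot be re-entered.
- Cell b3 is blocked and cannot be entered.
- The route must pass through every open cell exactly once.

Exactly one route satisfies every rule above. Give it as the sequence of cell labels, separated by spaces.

c3 c4 b4 a4 a3 a2 a1 b1 b2 c2 c1

Need to visit all 11 open cells exactly once, starting at c3 and ending at c1.
Cell a3 has only two open neighbours (a2 and a4), so the path must pass straight through it: one of those is the cell it's entered from and the other is where it exits.
Route from c3: down 1 to c4, left 2 to a4, up 3 to a1, right 1 to b1, down 1 to b2, right 1 to c2, up 1 to c1 — 10 moves in all.
Check: all 11 open cells covered.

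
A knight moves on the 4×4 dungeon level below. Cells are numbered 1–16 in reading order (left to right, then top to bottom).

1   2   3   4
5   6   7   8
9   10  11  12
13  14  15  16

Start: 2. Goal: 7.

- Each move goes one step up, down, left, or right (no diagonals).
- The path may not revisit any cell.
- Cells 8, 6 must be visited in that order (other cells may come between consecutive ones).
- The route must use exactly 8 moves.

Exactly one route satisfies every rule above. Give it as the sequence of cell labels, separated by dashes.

2 - 3 - 4 - 8 - 12 - 11 - 10 - 6 - 7

The waypoints must appear in the order 8, 6, with no cell reused.
Route from 2: 2× right (reaching 4), 2× down (reaching 12), 2× left (reaching 10), up to 6, right to 7 — 8 moves in all.
Check: order respected (8 at step 3, 6 at step 7); 8 moves as required.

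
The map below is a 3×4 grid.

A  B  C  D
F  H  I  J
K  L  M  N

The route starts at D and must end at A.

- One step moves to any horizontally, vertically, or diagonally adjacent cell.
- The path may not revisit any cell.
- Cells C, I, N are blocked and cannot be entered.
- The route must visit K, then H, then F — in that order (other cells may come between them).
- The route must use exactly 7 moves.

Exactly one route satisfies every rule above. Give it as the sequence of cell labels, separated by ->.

The waypoints must appear in the order K, H, F, with no cell reused.
Route from D: down 1 to J, down-left 1 to M, left 2 to K, up-right 1 to H, left 1 to F, up 1 to A — 7 moves in all.
Check: order respected (K at step 4, H at step 5, F at step 6); 7 moves as required.

D -> J -> M -> L -> K -> H -> F -> A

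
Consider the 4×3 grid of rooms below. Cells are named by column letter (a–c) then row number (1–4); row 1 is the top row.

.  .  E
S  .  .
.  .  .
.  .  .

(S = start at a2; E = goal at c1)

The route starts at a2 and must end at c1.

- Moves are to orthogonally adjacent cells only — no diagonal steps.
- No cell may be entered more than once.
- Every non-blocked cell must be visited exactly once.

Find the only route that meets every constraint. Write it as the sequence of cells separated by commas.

a2, a1, b1, b2, b3, a3, a4, b4, c4, c3, c2, c1

Need to visit all 12 open cells exactly once, starting at a2 and ending at c1.
Cell a1 has only two open neighbours (a2 and b1), so the path must pass straight through it: one of those is the cell it's entered from and the other is where it exits.
Route from a2: up 1 to a1, right 1 to b1, down 2 to b3, left 1 to a3, down 1 to a4, right 2 to c4, up 3 to c1 — 11 moves in all.
Check: all 12 open cells covered.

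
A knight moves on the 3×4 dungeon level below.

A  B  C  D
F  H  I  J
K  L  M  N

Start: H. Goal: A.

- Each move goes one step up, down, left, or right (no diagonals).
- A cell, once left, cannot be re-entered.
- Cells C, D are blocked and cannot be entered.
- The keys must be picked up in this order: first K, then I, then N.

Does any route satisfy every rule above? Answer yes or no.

no

Ignoring the required order, 1 revisit-free route from H to A passes through all of K, I, and N; the waypoint orders that occur are I → N → K (1) — never K → I → N.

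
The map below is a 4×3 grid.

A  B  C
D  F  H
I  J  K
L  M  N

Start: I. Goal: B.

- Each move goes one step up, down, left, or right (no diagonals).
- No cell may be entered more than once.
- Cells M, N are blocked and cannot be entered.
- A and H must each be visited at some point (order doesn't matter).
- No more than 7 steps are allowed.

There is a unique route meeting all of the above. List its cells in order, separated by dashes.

I - J - K - H - F - D - A - B

The 7-move cap with required stops at A, H leaves no slack for detours.
Route from I: right 2 to K, up 1 to H, left 2 to D, up 1 to A, right 1 to B — 7 moves in all.
Check: all required cells visited; 7 ≤ 7 moves.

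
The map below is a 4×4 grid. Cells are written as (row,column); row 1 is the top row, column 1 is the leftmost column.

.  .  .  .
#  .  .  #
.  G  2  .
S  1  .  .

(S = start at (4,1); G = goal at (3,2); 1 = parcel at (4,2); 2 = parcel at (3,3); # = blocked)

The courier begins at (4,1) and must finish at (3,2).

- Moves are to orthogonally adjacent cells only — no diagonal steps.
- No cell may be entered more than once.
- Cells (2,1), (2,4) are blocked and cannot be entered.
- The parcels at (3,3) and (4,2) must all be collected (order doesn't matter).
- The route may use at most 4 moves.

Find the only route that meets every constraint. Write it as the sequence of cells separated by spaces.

(4,1) (4,2) (4,3) (3,3) (3,2)

Any route must reach (3,3) and (4,2) and still end at (3,2) within 4 moves, so the order of the required stops is forced.
Route from (4,1): 2× right (reaching (4,3)), up to (3,3), left to (3,2) — 4 moves in all.
Check: all required cells visited; 4 ≤ 4 moves.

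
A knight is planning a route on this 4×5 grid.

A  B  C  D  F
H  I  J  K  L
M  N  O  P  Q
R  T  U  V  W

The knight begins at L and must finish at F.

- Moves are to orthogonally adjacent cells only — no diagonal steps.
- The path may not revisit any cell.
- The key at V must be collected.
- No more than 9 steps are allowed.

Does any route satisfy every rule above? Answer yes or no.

yes

One route that works: L → Q → W → V → P → K → D → F.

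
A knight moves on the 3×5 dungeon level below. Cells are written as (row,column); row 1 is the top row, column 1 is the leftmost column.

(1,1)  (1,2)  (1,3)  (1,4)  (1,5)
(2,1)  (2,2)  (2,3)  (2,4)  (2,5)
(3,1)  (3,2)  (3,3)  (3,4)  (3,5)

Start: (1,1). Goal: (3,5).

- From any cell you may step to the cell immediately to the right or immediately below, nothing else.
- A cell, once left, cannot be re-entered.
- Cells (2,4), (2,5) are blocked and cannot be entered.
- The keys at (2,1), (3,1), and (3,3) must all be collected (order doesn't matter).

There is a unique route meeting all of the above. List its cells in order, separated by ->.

(1,1) -> (2,1) -> (3,1) -> (3,2) -> (3,3) -> (3,4) -> (3,5)

Moves only go right or down, so the column and row indices never decrease.
Route from (1,1): down 2 to (3,1), right 4 to (3,5) — 6 moves in all.
Check: all required cells visited.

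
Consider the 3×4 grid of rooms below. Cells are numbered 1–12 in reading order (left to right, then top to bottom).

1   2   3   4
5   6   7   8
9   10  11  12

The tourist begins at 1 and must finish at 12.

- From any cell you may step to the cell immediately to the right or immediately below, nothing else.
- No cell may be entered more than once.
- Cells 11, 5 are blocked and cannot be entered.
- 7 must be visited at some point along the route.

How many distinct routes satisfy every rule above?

2

A right/down-only route from 1 to 12 makes exactly 2 down-moves and 3 right-moves in some order.
With no other constraints that would be C(5,2) = 10 routes.
Split at 7 and multiply the segment counts (each segment already excludes blocked cells): 1→7: 2; 7→12: 1; product = 2.
That gives 2 routes.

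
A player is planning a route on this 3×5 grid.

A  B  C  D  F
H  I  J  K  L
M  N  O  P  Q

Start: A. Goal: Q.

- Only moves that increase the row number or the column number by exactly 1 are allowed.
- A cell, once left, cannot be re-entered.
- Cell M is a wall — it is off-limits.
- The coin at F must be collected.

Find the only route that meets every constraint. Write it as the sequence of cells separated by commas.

A, B, C, D, F, L, Q

Moves only go right or down, so the column and row indices never decrease.
Route from A: 4× right (reaching F), 2× down (reaching Q) — 6 moves in all.
Check: all required cells visited.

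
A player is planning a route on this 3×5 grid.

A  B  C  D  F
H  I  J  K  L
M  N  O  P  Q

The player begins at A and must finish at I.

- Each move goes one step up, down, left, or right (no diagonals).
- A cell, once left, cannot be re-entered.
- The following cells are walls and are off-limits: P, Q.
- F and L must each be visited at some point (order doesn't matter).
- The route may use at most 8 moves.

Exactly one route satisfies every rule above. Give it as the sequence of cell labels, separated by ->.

A -> B -> C -> D -> F -> L -> K -> J -> I

Any route must reach F and L and still end at I within 8 moves, so the order of the required stops is forced.
Route from A: 4× right (reaching F), down to L, 3× left (reaching I) — 8 moves in all.
Check: all required cells visited; 8 ≤ 8 moves.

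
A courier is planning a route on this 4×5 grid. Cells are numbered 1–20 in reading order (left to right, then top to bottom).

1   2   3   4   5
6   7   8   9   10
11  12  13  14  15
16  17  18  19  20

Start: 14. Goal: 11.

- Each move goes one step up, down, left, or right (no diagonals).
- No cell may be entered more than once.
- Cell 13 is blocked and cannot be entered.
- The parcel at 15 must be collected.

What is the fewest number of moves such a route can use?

Any route passes through 15 somewhere between 14 and 11. Summing Manhattan distances along the two legs (14 → 15 → 11) gives a lower bound of 1 + 4 = 5 moves.
That bound ignores the blocked cells. Measuring each leg by the fewest moves that actually steer around them (14→15: 1; 15→11: 6) raises the lower bound to 7.
A route of 7 moves exists: 14 → 15 → 10 → 9 → 8 → 7 → 12 → 11.
Since 7 matches that lower bound, it is optimal.

7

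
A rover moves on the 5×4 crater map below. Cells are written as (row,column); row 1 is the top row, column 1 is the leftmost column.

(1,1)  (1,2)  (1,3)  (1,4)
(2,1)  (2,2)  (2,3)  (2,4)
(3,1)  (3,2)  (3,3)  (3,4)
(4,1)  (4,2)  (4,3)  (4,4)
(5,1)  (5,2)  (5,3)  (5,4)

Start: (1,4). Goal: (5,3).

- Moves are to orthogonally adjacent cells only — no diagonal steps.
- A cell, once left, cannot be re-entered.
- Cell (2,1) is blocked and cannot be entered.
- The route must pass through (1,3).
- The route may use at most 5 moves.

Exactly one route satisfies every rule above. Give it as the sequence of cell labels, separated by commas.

(1,4), (1,3), (2,3), (3,3), (4,3), (5,3)

The budget equals the shortest possible length, so every move has to be on a shortest route through the required cells.
Route from (1,4): left to (1,3), 4× down (reaching (5,3)) — 5 moves in all.
Check: all required cells visited; 5 ≤ 5 moves.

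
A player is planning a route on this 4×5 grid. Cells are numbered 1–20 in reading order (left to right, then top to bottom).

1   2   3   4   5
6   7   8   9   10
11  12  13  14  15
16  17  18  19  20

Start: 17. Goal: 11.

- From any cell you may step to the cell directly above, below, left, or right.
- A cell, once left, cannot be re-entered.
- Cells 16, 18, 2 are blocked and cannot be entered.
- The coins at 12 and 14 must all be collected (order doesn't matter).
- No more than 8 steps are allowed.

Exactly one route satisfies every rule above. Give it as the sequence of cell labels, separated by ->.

The budget equals the shortest possible length, so every move has to be on a shortest route through the required cells.
Route from 17: up to 12, 2× right (reaching 14), up to 9, 3× left (reaching 6), down to 11 — 8 moves in all.
Check: all required cells visited; 8 ≤ 8 moves.

17 -> 12 -> 13 -> 14 -> 9 -> 8 -> 7 -> 6 -> 11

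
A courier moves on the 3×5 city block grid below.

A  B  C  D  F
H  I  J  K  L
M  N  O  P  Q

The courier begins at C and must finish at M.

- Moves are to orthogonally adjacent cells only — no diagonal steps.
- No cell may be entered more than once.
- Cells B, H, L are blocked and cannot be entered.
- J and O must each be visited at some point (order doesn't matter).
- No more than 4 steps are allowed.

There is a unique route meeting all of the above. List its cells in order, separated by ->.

The budget equals the shortest possible length, so every move has to be on a shortest route through the required cells.
Route from C: 2× down (reaching O), 2× left (reaching M) — 4 moves in all.
Check: all required cells visited; 4 ≤ 4 moves.

C -> J -> O -> N -> M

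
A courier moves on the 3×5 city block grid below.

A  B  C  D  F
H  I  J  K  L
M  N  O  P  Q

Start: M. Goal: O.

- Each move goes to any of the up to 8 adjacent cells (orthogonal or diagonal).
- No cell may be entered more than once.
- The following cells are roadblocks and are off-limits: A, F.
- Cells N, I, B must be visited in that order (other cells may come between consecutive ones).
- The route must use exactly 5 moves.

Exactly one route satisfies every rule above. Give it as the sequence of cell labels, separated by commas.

The waypoints must appear in the order N, I, B, with no cell reused.
Route from M: right to N, 2× up (reaching B), down-right to J, down to O — 5 moves in all.
Check: order respected (N at step 1, I at step 2, B at step 3); 5 moves as required.

M, N, I, B, J, O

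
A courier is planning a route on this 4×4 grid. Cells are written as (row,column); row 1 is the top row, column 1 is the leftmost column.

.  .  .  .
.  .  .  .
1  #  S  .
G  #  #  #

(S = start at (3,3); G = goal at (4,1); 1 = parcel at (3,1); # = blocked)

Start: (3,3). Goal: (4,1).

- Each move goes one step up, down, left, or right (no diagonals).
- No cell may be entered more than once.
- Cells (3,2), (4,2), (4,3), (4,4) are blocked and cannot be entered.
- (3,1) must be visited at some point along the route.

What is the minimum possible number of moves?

Any route passes through (3,1) somewhere between (3,3) and (4,1). Summing Manhattan distances along the two legs ((3,3) → (3,1) → (4,1)) gives a lower bound of 2 + 1 = 3 moves.
That bound ignores the blocked cells. Measuring each leg by the fewest moves that actually steer around them ((3,3)→(3,1): 4; (3,1)→(4,1): 1) raises the lower bound to 5.
A route of 5 moves exists: (3,3) → (2,3) → (2,2) → (2,1) → (3,1) → (4,1).
Since 5 matches that lower bound, it is optimal.

5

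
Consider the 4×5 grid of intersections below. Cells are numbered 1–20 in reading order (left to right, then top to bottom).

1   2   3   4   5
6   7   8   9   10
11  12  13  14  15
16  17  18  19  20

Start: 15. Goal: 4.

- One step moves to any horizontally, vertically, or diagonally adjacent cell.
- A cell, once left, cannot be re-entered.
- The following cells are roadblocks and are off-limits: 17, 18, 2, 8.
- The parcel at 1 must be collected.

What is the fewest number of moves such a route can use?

8

Any route passes through 1 somewhere between 15 and 4. Summing Chebyshev distances along the two legs (15 → 1 → 4) gives a lower bound of 4 + 3 = 7 moves.
The shortest route satisfying every rule uses 8 moves: 15 → 9 → 13 → 12 → 6 → 1 → 7 → 3 → 4.
The bound of 7 isn't tight here; checking systematically, no route of length 7 through 7 satisfies every constraint, so 8 is the minimum.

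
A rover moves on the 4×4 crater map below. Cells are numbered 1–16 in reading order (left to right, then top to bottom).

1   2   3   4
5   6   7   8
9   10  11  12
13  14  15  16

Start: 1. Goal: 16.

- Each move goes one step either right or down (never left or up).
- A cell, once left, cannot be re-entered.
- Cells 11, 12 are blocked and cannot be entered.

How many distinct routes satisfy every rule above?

4

A right/down-only route from 1 to 16 makes exactly 3 down-moves and 3 right-moves in some order.
With no other constraints that would be C(6,3) = 20 routes.
Subtract routes through each blocked cell (inclusion–exclusion for overlaps): − through 11: 12 − through 12: 10 + through 11&12: 6 → 4.
That gives 4 routes.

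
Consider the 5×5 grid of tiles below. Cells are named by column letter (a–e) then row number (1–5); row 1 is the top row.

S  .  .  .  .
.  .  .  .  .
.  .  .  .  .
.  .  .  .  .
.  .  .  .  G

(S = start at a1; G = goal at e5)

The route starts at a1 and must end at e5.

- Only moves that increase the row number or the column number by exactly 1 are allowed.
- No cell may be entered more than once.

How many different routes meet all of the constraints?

A right/down-only route from a1 to e5 makes exactly 4 down-moves and 4 right-moves in some order.
With no other constraints that would be C(8,4) = 70 routes.
That gives 70 routes.

70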